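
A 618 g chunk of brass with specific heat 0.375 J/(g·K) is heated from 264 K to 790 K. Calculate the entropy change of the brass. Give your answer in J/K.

ΔS = 254 J/K

ΔS = ∫dQ_rev/T = m c ln(T₂/T₁) = 618 × 0.375 × ln(790/264) = 254 J/K.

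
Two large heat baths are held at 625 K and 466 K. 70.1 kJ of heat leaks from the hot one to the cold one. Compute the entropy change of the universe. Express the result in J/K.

ΔS_total = 38.3 J/K

ΔS_hot = −Q/T_H = −70100/625 = -112.16 J/K and ΔS_cold = +Q/T_C = 70100/466 = 150.43 J/K.
ΔS_total = -112.16 + 150.43 = 38.3 J/K, positive as the second law requires.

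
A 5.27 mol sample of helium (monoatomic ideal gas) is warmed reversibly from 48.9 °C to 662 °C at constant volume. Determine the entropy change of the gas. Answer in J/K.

ΔS = 70.1 J/K

In kelvin: T₁ = 322.05 K, T₂ = 935.15 K. At constant volume, ΔS = nC_V ln(T₂/T₁) with C_V = 3R/2 = 12.47 J mol⁻¹ K⁻¹.
ΔS = 5.27 × 12.47 × ln(935.15/322.05) = 70.1 J/K.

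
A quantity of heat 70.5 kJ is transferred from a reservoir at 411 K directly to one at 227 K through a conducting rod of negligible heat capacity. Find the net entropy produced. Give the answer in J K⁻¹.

ΔS_hot = −Q/T_H = −70500/411 = -171.5 J/K and ΔS_cold = +Q/T_C = 70500/227 = 310.6 J/K.
ΔS_total = -171.5 + 310.6 = 139 J/K, positive as the second law requires.

ΔS_total = 139 J/K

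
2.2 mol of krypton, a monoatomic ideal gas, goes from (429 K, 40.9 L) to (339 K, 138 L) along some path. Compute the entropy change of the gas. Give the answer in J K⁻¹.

ΔS = 15.8 J/K

Entropy is a state function: ΔS = nC_V ln(T₂/T₁) + nR ln(V₂/V₁), with C_V = 3R/2 = 12.47 J mol⁻¹ K⁻¹ for a monoatomic ideal gas.
ΔS = 2.2 × [12.47 × ln(339/429) + 8.314 × ln(138/40.9)] = 15.8 J/K.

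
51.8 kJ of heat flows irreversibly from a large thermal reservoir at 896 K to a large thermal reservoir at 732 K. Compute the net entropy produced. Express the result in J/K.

ΔS_hot = −Q/T_H = −51800/896 = -57.81 J/K and ΔS_cold = +Q/T_C = 51800/732 = 70.77 J/K.
ΔS_total = -57.81 + 70.77 = 13 J/K, positive as the second law requires.

ΔS_total = 13 J/K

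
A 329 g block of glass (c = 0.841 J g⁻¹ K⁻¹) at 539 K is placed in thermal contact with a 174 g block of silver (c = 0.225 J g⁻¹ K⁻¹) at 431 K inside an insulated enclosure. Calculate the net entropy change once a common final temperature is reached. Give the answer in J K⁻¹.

Energy balance: T_f = (m₁c₁T₁ + m₂c₂T₂)/(m₁c₁ + m₂c₂) = 525.61 K.
ΔS₁ = m₁c₁ ln(T_f/T₁) = 276.689 × ln(525.61/539) = -6.959 J/K.
ΔS₂ = m₂c₂ ln(T_f/T₂) = 39.15 × ln(525.61/431) = 7.77 J/K.
ΔS_total = -6.959 + 7.77 = 0.811 J/K.

ΔS_total = 0.811 J/K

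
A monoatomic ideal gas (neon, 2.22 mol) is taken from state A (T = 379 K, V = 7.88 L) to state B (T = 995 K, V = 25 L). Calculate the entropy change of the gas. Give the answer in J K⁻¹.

Entropy is a state function: ΔS = nC_V ln(T₂/T₁) + nR ln(V₂/V₁), with C_V = 3R/2 = 12.47 J mol⁻¹ K⁻¹ for a monoatomic ideal gas.
ΔS = 2.22 × [12.47 × ln(995/379) + 8.314 × ln(25/7.88)] = 48 J/K.

ΔS = 48 J/K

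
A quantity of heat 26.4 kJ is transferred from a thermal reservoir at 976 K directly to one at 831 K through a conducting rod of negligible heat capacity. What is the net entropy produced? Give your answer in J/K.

ΔS_hot = −Q/T_H = −26400/976 = -27.05 J/K and ΔS_cold = +Q/T_C = 26400/831 = 31.77 J/K.
ΔS_total = -27.05 + 31.77 = 4.72 J/K, positive as the second law requires.

ΔS_total = 4.72 J/K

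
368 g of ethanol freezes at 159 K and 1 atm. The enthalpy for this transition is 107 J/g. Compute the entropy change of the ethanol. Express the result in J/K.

Heat released by the substance: Q = −mL = −368 × 107 = −39376 J.
At constant T, ΔS = Q_rev/T = −39376 / 159 = -248 J/K.

ΔS = -248 J/K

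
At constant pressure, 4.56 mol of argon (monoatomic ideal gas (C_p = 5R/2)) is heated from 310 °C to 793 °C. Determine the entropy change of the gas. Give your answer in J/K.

ΔS = 57.2 J/K

In kelvin: T₁ = 583.15 K, T₂ = 1066.15 K. At constant pressure, ΔS = nC_p ln(T₂/T₁) with C_p = 5R/2 = 20.79 J mol⁻¹ K⁻¹.
ΔS = 4.56 × 20.79 × ln(1066.15/583.15) = 57.2 J/K.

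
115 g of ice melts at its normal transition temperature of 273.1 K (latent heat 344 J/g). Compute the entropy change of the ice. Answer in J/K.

Heat absorbed by the substance: Q = mL = 115 × 344 = 39560 J.
At constant T, ΔS = Q_rev/T = 39560 / 273.1 = 145 J/K.

ΔS = 145 J/K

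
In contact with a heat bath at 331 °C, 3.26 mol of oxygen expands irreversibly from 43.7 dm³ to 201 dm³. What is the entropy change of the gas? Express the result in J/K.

Entropy is a state function, so ΔS_gas depends only on the end states.
For an isothermal ideal gas ΔS_gas = nR ln(V₂/V₁) = 3.26 × 8.314 × ln(201/43.7) = 41.4 J/K.

ΔS_gas = 41.4 J/K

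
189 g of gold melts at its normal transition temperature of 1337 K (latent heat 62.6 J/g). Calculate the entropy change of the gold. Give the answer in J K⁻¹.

ΔS = 8.85 J/K

Heat absorbed by the substance: Q = mL = 189 × 62.6 = 11831.4 J.
At constant T, ΔS = Q_rev/T = 11831.4 / 1337 = 8.85 J/K.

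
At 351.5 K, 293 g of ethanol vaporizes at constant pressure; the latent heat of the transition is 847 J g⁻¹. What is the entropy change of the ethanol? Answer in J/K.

ΔS = 706 J/K

Heat absorbed by the substance: Q = mL = 293 × 847 = 248171 J.
At constant T, ΔS = Q_rev/T = 248171 / 351.5 = 706 J/K.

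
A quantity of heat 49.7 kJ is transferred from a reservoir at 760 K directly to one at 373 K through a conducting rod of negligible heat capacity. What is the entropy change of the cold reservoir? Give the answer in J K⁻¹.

ΔS_cold = 133 J/K

The cold reservoir gains heat Q, so ΔS_cold = +Q/T_C = 49700/373 = 133 J/K.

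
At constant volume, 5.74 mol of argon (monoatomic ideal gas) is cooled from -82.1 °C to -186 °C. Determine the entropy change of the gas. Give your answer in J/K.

In kelvin: T₁ = 191.05 K, T₂ = 87.15 K. At constant volume, ΔS = nC_V ln(T₂/T₁) with C_V = 3R/2 = 12.47 J mol⁻¹ K⁻¹.
ΔS = 5.74 × 12.47 × ln(87.15/191.05) = -56.2 J/K.

ΔS = -56.2 J/K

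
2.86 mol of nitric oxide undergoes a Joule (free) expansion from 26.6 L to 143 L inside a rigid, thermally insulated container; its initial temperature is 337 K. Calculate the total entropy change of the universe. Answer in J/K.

For an ideal gas in free expansion Q = 0 and W = 0, so T is unchanged.
Entropy is a state function; using a reversible isothermal path, ΔS_gas = nR ln(V₂/V₁) = 2.86 × 8.314 × ln(143/26.6) = 40 J/K.
The insulated surroundings exchange no heat, so ΔS_surr = 0 and ΔS_universe = ΔS_gas.

ΔS_universe = 40 J/K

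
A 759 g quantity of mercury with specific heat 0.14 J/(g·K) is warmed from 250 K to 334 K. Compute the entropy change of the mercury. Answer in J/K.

ΔS = 30.8 J/K

ΔS = ∫dQ_rev/T = m c ln(T₂/T₁) = 759 × 0.14 × ln(334/250) = 30.8 J/K.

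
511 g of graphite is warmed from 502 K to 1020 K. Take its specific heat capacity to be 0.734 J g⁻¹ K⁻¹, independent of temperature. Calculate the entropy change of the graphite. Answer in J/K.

ΔS = ∫dQ_rev/T = m c ln(T₂/T₁) = 511 × 0.734 × ln(1020/502) = 266 J/K.

ΔS = 266 J/K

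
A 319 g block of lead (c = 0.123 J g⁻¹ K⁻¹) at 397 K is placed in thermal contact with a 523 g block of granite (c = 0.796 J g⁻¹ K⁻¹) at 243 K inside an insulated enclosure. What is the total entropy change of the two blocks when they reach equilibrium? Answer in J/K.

ΔS_total = 4.95 J/K

Energy balance: T_f = (m₁c₁T₁ + m₂c₂T₂)/(m₁c₁ + m₂c₂) = 256.26 K.
ΔS₁ = m₁c₁ ln(T_f/T₁) = 39.237 × ln(256.26/397) = -17.18 J/K.
ΔS₂ = m₂c₂ ln(T_f/T₂) = 416.308 × ln(256.26/243) = 22.13 J/K.
ΔS_total = -17.18 + 22.13 = 4.95 J/K.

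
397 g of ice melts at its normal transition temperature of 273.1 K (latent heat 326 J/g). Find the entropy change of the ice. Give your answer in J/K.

Heat absorbed by the substance: Q = mL = 397 × 326 = 129422 J.
At constant T, ΔS = Q_rev/T = 129422 / 273.1 = 474 J/K.

ΔS = 474 J/K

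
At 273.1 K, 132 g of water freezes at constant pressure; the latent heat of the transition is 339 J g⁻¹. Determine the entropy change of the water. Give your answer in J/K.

Heat released by the substance: Q = −mL = −132 × 339 = −44748 J.
At constant T, ΔS = Q_rev/T = −44748 / 273.1 = -164 J/K.

ΔS = -164 J/K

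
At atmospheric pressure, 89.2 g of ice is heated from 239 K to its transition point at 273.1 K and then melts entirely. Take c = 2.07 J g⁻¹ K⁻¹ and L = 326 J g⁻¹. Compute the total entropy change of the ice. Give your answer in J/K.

Warming step: ΔS₁ = m c ln(T_tr/T_i) = 89.2 × 2.07 × ln(273.1/239) = 24.63 J/K.
Phase change: ΔS₂ = +mL/T_tr = 89.2 × 326 / 273.1 = 106.5 J/K.
ΔS_total = (24.63) + (106.5) = 131 J/K.

ΔS = 131 J/K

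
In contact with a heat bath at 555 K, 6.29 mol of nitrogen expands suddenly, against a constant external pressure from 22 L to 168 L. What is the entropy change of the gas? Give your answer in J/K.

Entropy is a state function, so ΔS_gas depends only on the end states.
For an isothermal ideal gas ΔS_gas = nR ln(V₂/V₁) = 6.29 × 8.314 × ln(168/22) = 106 J/K.

ΔS_gas = 106 J/K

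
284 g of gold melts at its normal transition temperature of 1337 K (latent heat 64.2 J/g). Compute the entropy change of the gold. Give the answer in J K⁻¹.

Heat absorbed by the substance: Q = mL = 284 × 64.2 = 18232.8 J.
At constant T, ΔS = Q_rev/T = 18232.8 / 1337 = 13.6 J/K.

ΔS = 13.6 J/K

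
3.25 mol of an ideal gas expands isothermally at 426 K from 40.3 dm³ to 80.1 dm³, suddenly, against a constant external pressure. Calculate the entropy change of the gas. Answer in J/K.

ΔS_gas = 18.6 J/K

Entropy is a state function, so ΔS_gas depends only on the end states.
For an isothermal ideal gas ΔS_gas = nR ln(V₂/V₁) = 3.25 × 8.314 × ln(80.1/40.3) = 18.6 J/K.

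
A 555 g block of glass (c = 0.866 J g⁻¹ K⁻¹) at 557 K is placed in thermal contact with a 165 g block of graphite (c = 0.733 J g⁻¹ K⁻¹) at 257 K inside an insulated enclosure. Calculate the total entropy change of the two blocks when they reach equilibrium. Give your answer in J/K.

ΔS_total = 24.6 J/K

Energy balance: T_f = (m₁c₁T₁ + m₂c₂T₂)/(m₁c₁ + m₂c₂) = 496.69 K.
ΔS₁ = m₁c₁ ln(T_f/T₁) = 480.63 × ln(496.69/557) = -55.08 J/K.
ΔS₂ = m₂c₂ ln(T_f/T₂) = 120.945 × ln(496.69/257) = 79.69 J/K.
ΔS_total = -55.08 + 79.69 = 24.6 J/K.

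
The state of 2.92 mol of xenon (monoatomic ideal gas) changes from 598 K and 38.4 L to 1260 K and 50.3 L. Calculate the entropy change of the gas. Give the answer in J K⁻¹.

ΔS = 33.7 J/K

Entropy is a state function: ΔS = nC_V ln(T₂/T₁) + nR ln(V₂/V₁), with C_V = 3R/2 = 12.47 J mol⁻¹ K⁻¹ for a monoatomic ideal gas.
ΔS = 2.92 × [12.47 × ln(1260/598) + 8.314 × ln(50.3/38.4)] = 33.7 J/K.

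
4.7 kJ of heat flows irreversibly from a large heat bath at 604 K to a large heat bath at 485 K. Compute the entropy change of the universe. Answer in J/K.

ΔS_total = 1.91 J/K

ΔS_hot = −Q/T_H = −4700/604 = -7.781 J/K and ΔS_cold = +Q/T_C = 4700/485 = 9.691 J/K.
ΔS_total = -7.781 + 9.691 = 1.91 J/K, positive as the second law requires.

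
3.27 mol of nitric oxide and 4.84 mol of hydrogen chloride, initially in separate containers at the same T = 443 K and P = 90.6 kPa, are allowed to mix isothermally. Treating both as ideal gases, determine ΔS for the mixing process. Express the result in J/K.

Mole fractions: x_A = 3.27/8.11 = 0.403, x_B = 0.597.
ΔS_mix = −R(n_A ln x_A + n_B ln x_B) = −8.314 × (3.27 ln 0.403 + 4.84 ln 0.597) = 45.5 J/K.

ΔS_mix = 45.5 J/K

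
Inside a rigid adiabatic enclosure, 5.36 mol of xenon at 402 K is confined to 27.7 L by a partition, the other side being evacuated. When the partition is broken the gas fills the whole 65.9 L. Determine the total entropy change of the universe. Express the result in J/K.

For an ideal gas in free expansion Q = 0 and W = 0, so T is unchanged.
Entropy is a state function; using a reversible isothermal path, ΔS_gas = nR ln(V₂/V₁) = 5.36 × 8.314 × ln(65.9/27.7) = 38.6 J/K.
The insulated surroundings exchange no heat, so ΔS_surr = 0 and ΔS_universe = ΔS_gas.

ΔS_universe = 38.6 J/K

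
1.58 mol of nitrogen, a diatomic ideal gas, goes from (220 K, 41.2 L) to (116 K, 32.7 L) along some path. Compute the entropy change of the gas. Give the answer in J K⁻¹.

Entropy is a state function: ΔS = nC_V ln(T₂/T₁) + nR ln(V₂/V₁), with C_V = 5R/2 = 20.79 J mol⁻¹ K⁻¹ for a diatomic ideal gas.
ΔS = 1.58 × [20.79 × ln(116/220) + 8.314 × ln(32.7/41.2)] = -24.1 J/K.

ΔS = -24.1 J/K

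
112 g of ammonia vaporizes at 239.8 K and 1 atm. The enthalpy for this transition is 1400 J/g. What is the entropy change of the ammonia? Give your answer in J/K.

ΔS = 654 J/K

Heat absorbed by the substance: Q = mL = 112 × 1400 = 156800 J.
At constant T, ΔS = Q_rev/T = 156800 / 239.8 = 654 J/K.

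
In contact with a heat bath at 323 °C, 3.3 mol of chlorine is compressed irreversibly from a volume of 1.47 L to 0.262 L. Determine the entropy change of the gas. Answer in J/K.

Entropy is a state function, so ΔS_gas depends only on the end states.
For an isothermal ideal gas ΔS_gas = nR ln(V₂/V₁) = 3.3 × 8.314 × ln(0.262/1.47) = -47.3 J/K.

ΔS_gas = -47.3 J/K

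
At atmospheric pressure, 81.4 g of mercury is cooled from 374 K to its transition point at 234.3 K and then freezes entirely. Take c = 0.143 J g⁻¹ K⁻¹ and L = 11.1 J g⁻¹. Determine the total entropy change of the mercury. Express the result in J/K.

ΔS = -9.3 J/K

Cooling step: ΔS₁ = m c ln(T_tr/T_i) = 81.4 × 0.143 × ln(234.3/374) = -5.444 J/K.
Phase change: ΔS₂ = −mL/T_tr = −81.4 × 11.1 / 234.3 = -3.856 J/K.
ΔS_total = (-5.444) + (-3.856) = -9.3 J/K.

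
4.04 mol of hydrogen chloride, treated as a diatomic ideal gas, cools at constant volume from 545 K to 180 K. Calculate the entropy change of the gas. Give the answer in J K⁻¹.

At constant volume, ΔS = nC_V ln(T₂/T₁) with C_V = 5R/2 = 20.79 J mol⁻¹ K⁻¹.
ΔS = 4.04 × 20.79 × ln(180/545) = -93 J/K.

ΔS = -93 J/K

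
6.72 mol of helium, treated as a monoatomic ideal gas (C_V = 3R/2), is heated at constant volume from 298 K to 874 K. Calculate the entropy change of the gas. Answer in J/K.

ΔS = 90.2 J/K

At constant volume, ΔS = nC_V ln(T₂/T₁) with C_V = 3R/2 = 12.47 J mol⁻¹ K⁻¹.
ΔS = 6.72 × 12.47 × ln(874/298) = 90.2 J/K.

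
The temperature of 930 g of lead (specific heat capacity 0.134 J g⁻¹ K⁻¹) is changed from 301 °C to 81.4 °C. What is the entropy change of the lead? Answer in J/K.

In kelvin: T₁ = 574.15 K, T₂ = 354.55 K. ΔS = ∫dQ_rev/T = m c ln(T₂/T₁) = 930 × 0.134 × ln(354.55/574.15) = -60.1 J/K.

ΔS = -60.1 J/K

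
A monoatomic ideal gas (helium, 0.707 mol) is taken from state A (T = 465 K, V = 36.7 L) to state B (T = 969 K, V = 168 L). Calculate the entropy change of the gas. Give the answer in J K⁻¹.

Entropy is a state function: ΔS = nC_V ln(T₂/T₁) + nR ln(V₂/V₁), with C_V = 3R/2 = 12.47 J mol⁻¹ K⁻¹ for a monoatomic ideal gas.
ΔS = 0.707 × [12.47 × ln(969/465) + 8.314 × ln(168/36.7)] = 15.4 J/K.

ΔS = 15.4 J/K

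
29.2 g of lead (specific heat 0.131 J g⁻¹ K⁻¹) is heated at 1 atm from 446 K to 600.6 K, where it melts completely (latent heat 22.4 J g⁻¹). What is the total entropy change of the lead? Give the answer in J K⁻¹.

ΔS = 2.23 J/K

Warming step: ΔS₁ = m c ln(T_tr/T_i) = 29.2 × 0.131 × ln(600.6/446) = 1.138 J/K.
Phase change: ΔS₂ = +mL/T_tr = 29.2 × 22.4 / 600.6 = 1.089 J/K.
ΔS_total = (1.138) + (1.089) = 2.23 J/K.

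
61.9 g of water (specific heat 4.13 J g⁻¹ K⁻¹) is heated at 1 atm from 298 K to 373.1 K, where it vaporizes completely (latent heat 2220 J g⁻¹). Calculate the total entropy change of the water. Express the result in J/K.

Warming step: ΔS₁ = m c ln(T_tr/T_i) = 61.9 × 4.13 × ln(373.1/298) = 57.46 J/K.
Phase change: ΔS₂ = +mL/T_tr = 61.9 × 2220 / 373.1 = 368.3 J/K.
ΔS_total = (57.46) + (368.3) = 426 J/K.

ΔS = 426 J/K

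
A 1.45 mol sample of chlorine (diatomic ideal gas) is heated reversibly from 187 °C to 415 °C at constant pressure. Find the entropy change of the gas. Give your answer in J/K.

ΔS = 17 J/K

In kelvin: T₁ = 460.15 K, T₂ = 688.15 K. At constant pressure, ΔS = nC_p ln(T₂/T₁) with C_p = 7R/2 = 29.1 J mol⁻¹ K⁻¹.
ΔS = 1.45 × 29.1 × ln(688.15/460.15) = 17 J/K.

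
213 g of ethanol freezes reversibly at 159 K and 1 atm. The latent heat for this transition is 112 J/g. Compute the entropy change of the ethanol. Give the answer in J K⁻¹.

ΔS = -150 J/K

Heat released by the substance: Q = −mL = −213 × 112 = −23856 J.
At constant T, ΔS = Q_rev/T = −23856 / 159 = -150 J/K.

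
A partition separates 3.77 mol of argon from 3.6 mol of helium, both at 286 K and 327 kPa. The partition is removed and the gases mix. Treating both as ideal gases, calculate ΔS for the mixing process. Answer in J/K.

ΔS_mix = 42.5 J/K

Mole fractions: x_A = 3.77/7.37 = 0.512, x_B = 0.488.
ΔS_mix = −R(n_A ln x_A + n_B ln x_B) = −8.314 × (3.77 ln 0.512 + 3.6 ln 0.488) = 42.5 J/K.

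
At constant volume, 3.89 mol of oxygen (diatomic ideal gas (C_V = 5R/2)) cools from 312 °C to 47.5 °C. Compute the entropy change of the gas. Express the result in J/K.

ΔS = -48.6 J/K

In kelvin: T₁ = 585.15 K, T₂ = 320.65 K. At constant volume, ΔS = nC_V ln(T₂/T₁) with C_V = 5R/2 = 20.79 J mol⁻¹ K⁻¹.
ΔS = 3.89 × 20.79 × ln(320.65/585.15) = -48.6 J/K.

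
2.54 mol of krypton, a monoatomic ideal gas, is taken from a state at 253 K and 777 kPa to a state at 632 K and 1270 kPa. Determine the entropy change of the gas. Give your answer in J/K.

ΔS = 38 J/K

ΔS = nC_p ln(T₂/T₁) − nR ln(P₂/P₁), with C_p = 5R/2 = 20.79 J mol⁻¹ K⁻¹ for a monoatomic ideal gas.
ΔS = 2.54 × [20.79 × ln(632/253) − 8.314 × ln(1270/777)] = 38 J/K.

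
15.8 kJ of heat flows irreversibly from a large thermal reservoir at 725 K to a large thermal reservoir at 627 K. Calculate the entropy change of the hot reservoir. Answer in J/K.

ΔS_hot = -21.8 J/K

The hot reservoir loses heat Q, so ΔS_hot = −Q/T_H = −15800/725 = -21.8 J/K.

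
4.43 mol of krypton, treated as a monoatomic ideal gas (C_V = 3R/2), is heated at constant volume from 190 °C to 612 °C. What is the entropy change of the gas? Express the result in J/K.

In kelvin: T₁ = 463.15 K, T₂ = 885.15 K. At constant volume, ΔS = nC_V ln(T₂/T₁) with C_V = 3R/2 = 12.47 J mol⁻¹ K⁻¹.
ΔS = 4.43 × 12.47 × ln(885.15/463.15) = 35.8 J/K.

ΔS = 35.8 J/K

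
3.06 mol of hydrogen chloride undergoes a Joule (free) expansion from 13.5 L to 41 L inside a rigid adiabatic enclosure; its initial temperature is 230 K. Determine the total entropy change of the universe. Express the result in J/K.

ΔS_universe = 28.3 J/K

No heat is exchanged and no work is done, so the ideal-gas temperature stays constant.
Entropy is a state function; using a reversible isothermal path, ΔS_gas = nR ln(V₂/V₁) = 3.06 × 8.314 × ln(41/13.5) = 28.3 J/K.
The insulated surroundings exchange no heat, so ΔS_surr = 0 and ΔS_universe = ΔS_gas.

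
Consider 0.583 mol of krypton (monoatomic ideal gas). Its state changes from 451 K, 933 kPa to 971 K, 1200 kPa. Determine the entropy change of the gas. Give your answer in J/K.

ΔS = 8.07 J/K

ΔS = nC_p ln(T₂/T₁) − nR ln(P₂/P₁), with C_p = 5R/2 = 20.79 J mol⁻¹ K⁻¹ for a monoatomic ideal gas.
ΔS = 0.583 × [20.79 × ln(971/451) − 8.314 × ln(1200/933)] = 8.07 J/K.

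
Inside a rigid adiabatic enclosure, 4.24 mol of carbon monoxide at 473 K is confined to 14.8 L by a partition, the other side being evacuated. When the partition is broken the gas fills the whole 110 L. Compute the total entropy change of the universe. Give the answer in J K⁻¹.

For an ideal gas in free expansion Q = 0 and W = 0, so T is unchanged.
Entropy is a state function; using a reversible isothermal path, ΔS_gas = nR ln(V₂/V₁) = 4.24 × 8.314 × ln(110/14.8) = 70.7 J/K.
The insulated surroundings exchange no heat, so ΔS_surr = 0 and ΔS_universe = ΔS_gas.

ΔS_universe = 70.7 J/K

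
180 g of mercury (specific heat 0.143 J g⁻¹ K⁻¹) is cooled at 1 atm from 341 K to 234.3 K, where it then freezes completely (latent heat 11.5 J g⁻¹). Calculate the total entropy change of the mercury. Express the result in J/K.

Cooling step: ΔS₁ = m c ln(T_tr/T_i) = 180 × 0.143 × ln(234.3/341) = -9.66 J/K.
Phase change: ΔS₂ = −mL/T_tr = −180 × 11.5 / 234.3 = -8.835 J/K.
ΔS_total = (-9.66) + (-8.835) = -18.5 J/K.

ΔS = -18.5 J/K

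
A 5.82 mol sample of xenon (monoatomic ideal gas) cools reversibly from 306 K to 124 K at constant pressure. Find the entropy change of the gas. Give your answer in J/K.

At constant pressure, ΔS = nC_p ln(T₂/T₁) with C_p = 5R/2 = 20.79 J mol⁻¹ K⁻¹.
ΔS = 5.82 × 20.79 × ln(124/306) = -109 J/K.

ΔS = -109 J/K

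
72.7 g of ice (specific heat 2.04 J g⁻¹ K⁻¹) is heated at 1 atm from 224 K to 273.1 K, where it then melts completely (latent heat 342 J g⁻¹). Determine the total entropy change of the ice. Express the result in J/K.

Warming step: ΔS₁ = m c ln(T_tr/T_i) = 72.7 × 2.04 × ln(273.1/224) = 29.39 J/K.
Phase change: ΔS₂ = +mL/T_tr = 72.7 × 342 / 273.1 = 91.04 J/K.
ΔS_total = (29.39) + (91.04) = 120 J/K.

ΔS = 120 J/K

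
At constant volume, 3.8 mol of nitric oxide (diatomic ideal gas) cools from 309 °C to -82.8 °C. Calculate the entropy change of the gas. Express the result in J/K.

In kelvin: T₁ = 582.15 K, T₂ = 190.35 K. At constant volume, ΔS = nC_V ln(T₂/T₁) with C_V = 5R/2 = 20.79 J mol⁻¹ K⁻¹.
ΔS = 3.8 × 20.79 × ln(190.35/582.15) = -88.3 J/K.

ΔS = -88.3 J/K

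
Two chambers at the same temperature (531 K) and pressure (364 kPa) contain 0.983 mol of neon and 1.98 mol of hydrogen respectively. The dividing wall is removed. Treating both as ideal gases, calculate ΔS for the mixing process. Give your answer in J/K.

Mole fractions: x_A = 0.983/2.96 = 0.332, x_B = 0.668.
ΔS_mix = −R(n_A ln x_A + n_B ln x_B) = −8.314 × (0.983 ln 0.332 + 1.98 ln 0.668) = 15.7 J/K.

ΔS_mix = 15.7 J/K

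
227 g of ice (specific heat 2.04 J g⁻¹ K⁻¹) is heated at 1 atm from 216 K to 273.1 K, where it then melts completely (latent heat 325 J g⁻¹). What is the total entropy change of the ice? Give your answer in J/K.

Warming step: ΔS₁ = m c ln(T_tr/T_i) = 227 × 2.04 × ln(273.1/216) = 108.6 J/K.
Phase change: ΔS₂ = +mL/T_tr = 227 × 325 / 273.1 = 270.1 J/K.
ΔS_total = (108.6) + (270.1) = 379 J/K.

ΔS = 379 J/K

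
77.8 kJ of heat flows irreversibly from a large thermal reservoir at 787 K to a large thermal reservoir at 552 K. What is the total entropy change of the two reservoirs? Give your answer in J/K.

ΔS_total = 42.1 J/K

ΔS_hot = −Q/T_H = −77800/787 = -98.856 J/K and ΔS_cold = +Q/T_C = 77800/552 = 140.94 J/K.
ΔS_total = -98.856 + 140.94 = 42.1 J/K, positive as the second law requires.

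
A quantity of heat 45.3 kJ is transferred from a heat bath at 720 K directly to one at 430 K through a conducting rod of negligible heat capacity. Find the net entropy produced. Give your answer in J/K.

ΔS_total = 42.4 J/K

ΔS_hot = −Q/T_H = −45300/720 = -62.92 J/K and ΔS_cold = +Q/T_C = 45300/430 = 105.3 J/K.
ΔS_total = -62.92 + 105.3 = 42.4 J/K, positive as the second law requires.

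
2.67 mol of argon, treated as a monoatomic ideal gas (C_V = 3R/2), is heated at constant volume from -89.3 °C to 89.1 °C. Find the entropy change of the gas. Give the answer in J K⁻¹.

In kelvin: T₁ = 183.85 K, T₂ = 362.25 K. At constant volume, ΔS = nC_V ln(T₂/T₁) with C_V = 3R/2 = 12.47 J mol⁻¹ K⁻¹.
ΔS = 2.67 × 12.47 × ln(362.25/183.85) = 22.6 J/K.

ΔS = 22.6 J/K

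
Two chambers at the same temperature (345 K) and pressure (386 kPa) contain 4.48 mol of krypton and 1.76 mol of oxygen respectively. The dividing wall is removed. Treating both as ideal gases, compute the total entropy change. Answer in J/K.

Mole fractions: x_A = 4.48/6.24 = 0.718, x_B = 0.282.
ΔS_mix = −R(n_A ln x_A + n_B ln x_B) = −8.314 × (4.48 ln 0.718 + 1.76 ln 0.282) = 30.9 J/K.

ΔS_mix = 30.9 J/K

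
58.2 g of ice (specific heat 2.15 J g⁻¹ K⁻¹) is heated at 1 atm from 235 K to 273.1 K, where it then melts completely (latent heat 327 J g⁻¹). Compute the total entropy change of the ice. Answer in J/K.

ΔS = 88.5 J/K

Warming step: ΔS₁ = m c ln(T_tr/T_i) = 58.2 × 2.15 × ln(273.1/235) = 18.8 J/K.
Phase change: ΔS₂ = +mL/T_tr = 58.2 × 327 / 273.1 = 69.69 J/K.
ΔS_total = (18.8) + (69.69) = 88.5 J/K.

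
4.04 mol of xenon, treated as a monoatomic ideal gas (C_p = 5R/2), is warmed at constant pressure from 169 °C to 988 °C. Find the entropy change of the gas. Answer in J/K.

In kelvin: T₁ = 442.15 K, T₂ = 1261.15 K. At constant pressure, ΔS = nC_p ln(T₂/T₁) with C_p = 5R/2 = 20.79 J mol⁻¹ K⁻¹.
ΔS = 4.04 × 20.79 × ln(1261.15/442.15) = 88 J/K.

ΔS = 88 J/K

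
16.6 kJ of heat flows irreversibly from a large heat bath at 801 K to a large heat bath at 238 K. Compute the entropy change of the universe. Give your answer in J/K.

ΔS_hot = −Q/T_H = −16600/801 = -20.72 J/K and ΔS_cold = +Q/T_C = 16600/238 = 69.75 J/K.
ΔS_total = -20.72 + 69.75 = 49 J/K, positive as the second law requires.

ΔS_total = 49 J/K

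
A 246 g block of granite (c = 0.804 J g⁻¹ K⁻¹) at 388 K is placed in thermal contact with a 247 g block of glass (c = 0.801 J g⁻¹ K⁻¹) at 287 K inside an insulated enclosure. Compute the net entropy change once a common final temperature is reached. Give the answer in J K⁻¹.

Energy balance: T_f = (m₁c₁T₁ + m₂c₂T₂)/(m₁c₁ + m₂c₂) = 337.49 K.
ΔS₁ = m₁c₁ ln(T_f/T₁) = 197.784 × ln(337.49/388) = -27.58 J/K.
ΔS₂ = m₂c₂ ln(T_f/T₂) = 197.847 × ln(337.49/287) = 32.06 J/K.
ΔS_total = -27.58 + 32.06 = 4.48 J/K.

ΔS_total = 4.48 J/K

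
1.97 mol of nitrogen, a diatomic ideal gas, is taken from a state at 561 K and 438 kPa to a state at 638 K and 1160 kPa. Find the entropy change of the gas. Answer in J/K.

ΔS = nC_p ln(T₂/T₁) − nR ln(P₂/P₁), with C_p = 7R/2 = 29.1 J mol⁻¹ K⁻¹ for a diatomic ideal gas.
ΔS = 1.97 × [29.1 × ln(638/561) − 8.314 × ln(1160/438)] = -8.58 J/K.

ΔS = -8.58 J/K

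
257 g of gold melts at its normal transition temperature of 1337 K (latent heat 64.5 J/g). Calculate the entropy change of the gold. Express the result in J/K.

Heat absorbed by the substance: Q = mL = 257 × 64.5 = 16576.5 J.
At constant T, ΔS = Q_rev/T = 16576.5 / 1337 = 12.4 J/K.

ΔS = 12.4 J/K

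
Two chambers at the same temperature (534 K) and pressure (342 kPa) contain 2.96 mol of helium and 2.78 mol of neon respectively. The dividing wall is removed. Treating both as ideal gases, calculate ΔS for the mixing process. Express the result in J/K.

ΔS_mix = 33.1 J/K

Mole fractions: x_A = 2.96/5.74 = 0.516, x_B = 0.484.
ΔS_mix = −R(n_A ln x_A + n_B ln x_B) = −8.314 × (2.96 ln 0.516 + 2.78 ln 0.484) = 33.1 J/K.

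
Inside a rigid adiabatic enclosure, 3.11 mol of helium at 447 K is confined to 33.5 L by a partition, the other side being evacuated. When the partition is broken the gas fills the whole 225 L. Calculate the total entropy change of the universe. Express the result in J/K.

For an ideal gas in free expansion Q = 0 and W = 0, so T is unchanged.
Entropy is a state function; using a reversible isothermal path, ΔS_gas = nR ln(V₂/V₁) = 3.11 × 8.314 × ln(225/33.5) = 49.2 J/K.
The insulated surroundings exchange no heat, so ΔS_surr = 0 and ΔS_universe = ΔS_gas.

ΔS_universe = 49.2 J/K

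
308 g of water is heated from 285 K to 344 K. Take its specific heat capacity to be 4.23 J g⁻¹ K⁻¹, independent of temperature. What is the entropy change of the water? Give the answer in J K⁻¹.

ΔS = ∫dQ_rev/T = m c ln(T₂/T₁) = 308 × 4.23 × ln(344/285) = 245 J/K.

ΔS = 245 J/K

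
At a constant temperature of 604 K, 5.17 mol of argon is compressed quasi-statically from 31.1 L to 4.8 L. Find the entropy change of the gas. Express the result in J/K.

For an isothermal ideal gas ΔS_gas = nR ln(V₂/V₁) = 5.17 × 8.314 × ln(4.8/31.1) = -80.3 J/K.

ΔS_gas = -80.3 J/K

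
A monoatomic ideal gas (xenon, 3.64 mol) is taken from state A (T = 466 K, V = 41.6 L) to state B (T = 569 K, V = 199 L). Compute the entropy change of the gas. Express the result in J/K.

Entropy is a state function: ΔS = nC_V ln(T₂/T₁) + nR ln(V₂/V₁), with C_V = 3R/2 = 12.47 J mol⁻¹ K⁻¹ for a monoatomic ideal gas.
ΔS = 3.64 × [12.47 × ln(569/466) + 8.314 × ln(199/41.6)] = 56.4 J/K.

ΔS = 56.4 J/K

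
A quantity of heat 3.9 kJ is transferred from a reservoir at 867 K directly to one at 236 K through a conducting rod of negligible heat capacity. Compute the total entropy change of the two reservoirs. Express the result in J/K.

ΔS_total = 12 J/K

ΔS_hot = −Q/T_H = −3900/867 = -4.498 J/K and ΔS_cold = +Q/T_C = 3900/236 = 16.53 J/K.
ΔS_total = -4.498 + 16.53 = 12 J/K, positive as the second law requires.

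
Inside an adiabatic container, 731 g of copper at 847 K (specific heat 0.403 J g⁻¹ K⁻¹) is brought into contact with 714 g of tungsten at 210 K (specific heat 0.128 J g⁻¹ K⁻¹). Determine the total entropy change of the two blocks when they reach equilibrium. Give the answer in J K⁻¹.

ΔS_total = 51.8 J/K

Energy balance: T_f = (m₁c₁T₁ + m₂c₂T₂)/(m₁c₁ + m₂c₂) = 696.17 K.
ΔS₁ = m₁c₁ ln(T_f/T₁) = 294.593 × ln(696.17/847) = -57.77 J/K.
ΔS₂ = m₂c₂ ln(T_f/T₂) = 91.392 × ln(696.17/210) = 109.53 J/K.
ΔS_total = -57.77 + 109.53 = 51.8 J/K.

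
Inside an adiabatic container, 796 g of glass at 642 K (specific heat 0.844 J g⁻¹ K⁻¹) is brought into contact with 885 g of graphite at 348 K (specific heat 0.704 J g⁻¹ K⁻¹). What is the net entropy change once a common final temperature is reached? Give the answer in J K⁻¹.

ΔS_total = 59.2 J/K

Energy balance: T_f = (m₁c₁T₁ + m₂c₂T₂)/(m₁c₁ + m₂c₂) = 500.54 K.
ΔS₁ = m₁c₁ ln(T_f/T₁) = 671.824 × ln(500.54/642) = -167.22 J/K.
ΔS₂ = m₂c₂ ln(T_f/T₂) = 623.04 × ln(500.54/348) = 226.46 J/K.
ΔS_total = -167.22 + 226.46 = 59.2 J/K.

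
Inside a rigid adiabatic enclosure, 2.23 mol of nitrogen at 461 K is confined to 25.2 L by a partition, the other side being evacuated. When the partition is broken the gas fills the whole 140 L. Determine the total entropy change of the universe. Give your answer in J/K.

For an ideal gas in free expansion Q = 0 and W = 0, so T is unchanged.
Entropy is a state function; using a reversible isothermal path, ΔS_gas = nR ln(V₂/V₁) = 2.23 × 8.314 × ln(140/25.2) = 31.8 J/K.
The insulated surroundings exchange no heat, so ΔS_surr = 0 and ΔS_universe = ΔS_gas.

ΔS_universe = 31.8 J/K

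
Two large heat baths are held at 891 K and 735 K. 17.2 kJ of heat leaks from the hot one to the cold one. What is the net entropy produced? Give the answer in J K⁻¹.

ΔS_hot = −Q/T_H = −17200/891 = -19.3 J/K and ΔS_cold = +Q/T_C = 17200/735 = 23.4 J/K.
ΔS_total = -19.3 + 23.4 = 4.1 J/K, positive as the second law requires.

ΔS_total = 4.1 J/K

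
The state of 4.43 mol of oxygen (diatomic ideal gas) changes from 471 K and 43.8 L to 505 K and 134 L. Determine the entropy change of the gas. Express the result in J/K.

ΔS = 47.6 J/K

Entropy is a state function: ΔS = nC_V ln(T₂/T₁) + nR ln(V₂/V₁), with C_V = 5R/2 = 20.79 J mol⁻¹ K⁻¹ for a diatomic ideal gas.
ΔS = 4.43 × [20.79 × ln(505/471) + 8.314 × ln(134/43.8)] = 47.6 J/K.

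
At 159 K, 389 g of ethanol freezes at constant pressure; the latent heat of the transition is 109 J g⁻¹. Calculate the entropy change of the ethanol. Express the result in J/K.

Heat released by the substance: Q = −mL = −389 × 109 = −42401 J.
At constant T, ΔS = Q_rev/T = −42401 / 159 = -267 J/K.

ΔS = -267 J/K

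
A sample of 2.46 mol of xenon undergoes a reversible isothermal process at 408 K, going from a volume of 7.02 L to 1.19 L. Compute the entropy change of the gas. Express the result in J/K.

For an isothermal ideal gas ΔS_gas = nR ln(V₂/V₁) = 2.46 × 8.314 × ln(1.19/7.02) = -36.3 J/K.

ΔS_gas = -36.3 J/K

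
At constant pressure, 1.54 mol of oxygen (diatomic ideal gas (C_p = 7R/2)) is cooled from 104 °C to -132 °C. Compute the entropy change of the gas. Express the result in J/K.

ΔS = -44 J/K

In kelvin: T₁ = 377.15 K, T₂ = 141.15 K. At constant pressure, ΔS = nC_p ln(T₂/T₁) with C_p = 7R/2 = 29.1 J mol⁻¹ K⁻¹.
ΔS = 1.54 × 29.1 × ln(141.15/377.15) = -44 J/K.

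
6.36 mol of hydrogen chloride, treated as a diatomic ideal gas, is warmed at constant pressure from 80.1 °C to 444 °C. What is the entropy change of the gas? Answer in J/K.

ΔS = 131 J/K

In kelvin: T₁ = 353.25 K, T₂ = 717.15 K. At constant pressure, ΔS = nC_p ln(T₂/T₁) with C_p = 7R/2 = 29.1 J mol⁻¹ K⁻¹.
ΔS = 6.36 × 29.1 × ln(717.15/353.25) = 131 J/K.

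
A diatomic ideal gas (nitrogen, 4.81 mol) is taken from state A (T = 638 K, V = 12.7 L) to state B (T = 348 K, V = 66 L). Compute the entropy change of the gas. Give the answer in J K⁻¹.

Entropy is a state function: ΔS = nC_V ln(T₂/T₁) + nR ln(V₂/V₁), with C_V = 5R/2 = 20.79 J mol⁻¹ K⁻¹ for a diatomic ideal gas.
ΔS = 4.81 × [20.79 × ln(348/638) + 8.314 × ln(66/12.7)] = 5.31 J/K.

ΔS = 5.31 J/K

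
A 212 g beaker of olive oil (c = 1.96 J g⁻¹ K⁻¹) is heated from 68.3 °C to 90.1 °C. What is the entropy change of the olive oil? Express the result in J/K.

In kelvin: T₁ = 341.45 K, T₂ = 363.25 K. ΔS = ∫dQ_rev/T = m c ln(T₂/T₁) = 212 × 1.96 × ln(363.25/341.45) = 25.7 J/K.

ΔS = 25.7 J/K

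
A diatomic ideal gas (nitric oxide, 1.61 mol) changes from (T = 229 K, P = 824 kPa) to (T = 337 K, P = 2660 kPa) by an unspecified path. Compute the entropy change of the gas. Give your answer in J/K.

ΔS = 2.41 J/K

ΔS = nC_p ln(T₂/T₁) − nR ln(P₂/P₁), with C_p = 7R/2 = 29.1 J mol⁻¹ K⁻¹ for a diatomic ideal gas.
ΔS = 1.61 × [29.1 × ln(337/229) − 8.314 × ln(2660/824)] = 2.41 J/K.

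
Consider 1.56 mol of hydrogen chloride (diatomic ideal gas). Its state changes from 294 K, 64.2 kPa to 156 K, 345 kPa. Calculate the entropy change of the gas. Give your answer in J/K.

ΔS = nC_p ln(T₂/T₁) − nR ln(P₂/P₁), with C_p = 7R/2 = 29.1 J mol⁻¹ K⁻¹ for a diatomic ideal gas.
ΔS = 1.56 × [29.1 × ln(156/294) − 8.314 × ln(345/64.2)] = -50.6 J/K.

ΔS = -50.6 J/K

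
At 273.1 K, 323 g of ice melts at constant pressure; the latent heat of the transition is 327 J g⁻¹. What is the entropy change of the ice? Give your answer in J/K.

Heat absorbed by the substance: Q = mL = 323 × 327 = 105621 J.
At constant T, ΔS = Q_rev/T = 105621 / 273.1 = 387 J/K.

ΔS = 387 J/K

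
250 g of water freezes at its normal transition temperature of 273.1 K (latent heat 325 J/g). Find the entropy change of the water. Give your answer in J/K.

Heat released by the substance: Q = −mL = −250 × 325 = −81250 J.
At constant T, ΔS = Q_rev/T = −81250 / 273.1 = -298 J/K.

ΔS = -298 J/K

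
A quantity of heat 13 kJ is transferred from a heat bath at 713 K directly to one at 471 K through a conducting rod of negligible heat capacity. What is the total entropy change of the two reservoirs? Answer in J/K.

ΔS_hot = −Q/T_H = −13000/713 = -18.23 J/K and ΔS_cold = +Q/T_C = 13000/471 = 27.6 J/K.
ΔS_total = -18.23 + 27.6 = 9.37 J/K, positive as the second law requires.

ΔS_total = 9.37 J/K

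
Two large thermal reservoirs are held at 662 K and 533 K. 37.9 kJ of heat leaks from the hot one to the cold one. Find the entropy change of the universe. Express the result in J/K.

ΔS_total = 13.9 J/K

ΔS_hot = −Q/T_H = −37900/662 = -57.25 J/K and ΔS_cold = +Q/T_C = 37900/533 = 71.11 J/K.
ΔS_total = -57.25 + 71.11 = 13.9 J/K, positive as the second law requires.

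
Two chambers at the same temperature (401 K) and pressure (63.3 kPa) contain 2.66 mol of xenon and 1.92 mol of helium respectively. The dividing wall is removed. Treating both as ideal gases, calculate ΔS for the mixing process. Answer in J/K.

ΔS_mix = 25.9 J/K

Mole fractions: x_A = 2.66/4.58 = 0.581, x_B = 0.419.
ΔS_mix = −R(n_A ln x_A + n_B ln x_B) = −8.314 × (2.66 ln 0.581 + 1.92 ln 0.419) = 25.9 J/K.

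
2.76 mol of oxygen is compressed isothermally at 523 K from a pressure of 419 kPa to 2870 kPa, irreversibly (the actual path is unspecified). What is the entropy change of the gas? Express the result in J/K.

ΔS_gas = -44.2 J/K

Entropy is a state function, so ΔS_gas depends only on the end states.
For an isothermal ideal gas ΔS_gas = nR ln(P₁/P₂) = 2.76 × 8.314 × ln(419/2870) = -44.2 J/K.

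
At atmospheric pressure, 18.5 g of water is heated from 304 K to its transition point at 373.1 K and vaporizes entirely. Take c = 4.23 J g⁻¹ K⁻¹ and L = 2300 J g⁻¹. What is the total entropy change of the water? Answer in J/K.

Warming step: ΔS₁ = m c ln(T_tr/T_i) = 18.5 × 4.23 × ln(373.1/304) = 16.03 J/K.
Phase change: ΔS₂ = +mL/T_tr = 18.5 × 2300 / 373.1 = 114 J/K.
ΔS_total = (16.03) + (114) = 130 J/K.

ΔS = 130 J/K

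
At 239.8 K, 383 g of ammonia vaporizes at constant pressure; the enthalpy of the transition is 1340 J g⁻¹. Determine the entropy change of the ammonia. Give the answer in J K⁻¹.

Heat absorbed by the substance: Q = mL = 383 × 1340 = 513220 J.
At constant T, ΔS = Q_rev/T = 513220 / 239.8 = 2140 J/K.

ΔS = 2140 J/K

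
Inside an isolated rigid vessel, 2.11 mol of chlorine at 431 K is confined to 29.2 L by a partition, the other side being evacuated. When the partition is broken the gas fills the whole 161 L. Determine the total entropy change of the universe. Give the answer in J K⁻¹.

ΔS_universe = 29.9 J/K

No heat is exchanged and no work is done, so the ideal-gas temperature stays constant.
Entropy is a state function; using a reversible isothermal path, ΔS_gas = nR ln(V₂/V₁) = 2.11 × 8.314 × ln(161/29.2) = 29.9 J/K.
The insulated surroundings exchange no heat, so ΔS_surr = 0 and ΔS_universe = ΔS_gas.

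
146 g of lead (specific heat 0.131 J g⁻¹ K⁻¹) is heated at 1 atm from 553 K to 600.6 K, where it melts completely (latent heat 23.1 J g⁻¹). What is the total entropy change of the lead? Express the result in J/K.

Warming step: ΔS₁ = m c ln(T_tr/T_i) = 146 × 0.131 × ln(600.6/553) = 1.579 J/K.
Phase change: ΔS₂ = +mL/T_tr = 146 × 23.1 / 600.6 = 5.615 J/K.
ΔS_total = (1.579) + (5.615) = 7.19 J/K.

ΔS = 7.19 J/K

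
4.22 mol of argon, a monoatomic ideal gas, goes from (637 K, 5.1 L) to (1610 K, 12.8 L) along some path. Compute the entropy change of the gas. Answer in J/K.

ΔS = 81.1 J/K

Entropy is a state function: ΔS = nC_V ln(T₂/T₁) + nR ln(V₂/V₁), with C_V = 3R/2 = 12.47 J mol⁻¹ K⁻¹ for a monoatomic ideal gas.
ΔS = 4.22 × [12.47 × ln(1610/637) + 8.314 × ln(12.8/5.1)] = 81.1 J/K.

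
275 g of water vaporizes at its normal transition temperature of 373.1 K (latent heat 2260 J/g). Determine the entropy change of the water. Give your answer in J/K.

ΔS = 1670 J/K

Heat absorbed by the substance: Q = mL = 275 × 2260 = 621500 J.
At constant T, ΔS = Q_rev/T = 621500 / 373.1 = 1670 J/K.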